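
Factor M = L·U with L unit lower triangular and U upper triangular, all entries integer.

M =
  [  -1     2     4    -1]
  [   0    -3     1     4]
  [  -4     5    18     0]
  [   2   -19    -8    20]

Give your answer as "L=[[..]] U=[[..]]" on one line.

L=[[1,0,0,0],[0,1,0,0],[4,1,1,0],[-2,5,-5,1]] U=[[-1,2,4,-1],[0,-3,1,4],[0,0,1,0],[0,0,0,-2]]

  row1 -= 0·row0 → [0,-3,1,4]
  row2 -= 4·row0 → [0,-3,2,4]
  row3 -= -2·row0 → [0,-15,0,18]
  row2 -= 1·row1 → [0,0,1,0]
  row3 -= 5·row1 → [0,0,-5,-2]
  row3 -= -5·row2 → [0,0,0,-2]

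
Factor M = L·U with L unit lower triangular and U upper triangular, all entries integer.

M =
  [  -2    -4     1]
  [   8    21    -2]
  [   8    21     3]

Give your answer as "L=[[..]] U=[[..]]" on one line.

  r1 -= -4·r0 → [0,5,2]
  r2 -= -4·r0 → [0,5,7]
  r2 -= 1·r1 → [0,0,5]

L=[[1,0,0],[-4,1,0],[-4,1,1]] U=[[-2,-4,1],[0,5,2],[0,0,5]]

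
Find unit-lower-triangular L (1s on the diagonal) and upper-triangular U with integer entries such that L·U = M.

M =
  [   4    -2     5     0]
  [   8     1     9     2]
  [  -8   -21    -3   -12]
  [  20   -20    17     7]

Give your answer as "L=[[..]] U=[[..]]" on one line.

  R1 -= 2·R0 → [0,5,-1,2]
  R2 -= -2·R0 → [0,-25,7,-12]
  R3 -= 5·R0 → [0,-10,-8,7]
  R2 -= -5·R1 → [0,0,2,-2]
  R3 -= -2·R1 → [0,0,-10,11]
  R3 -= -5·R2 → [0,0,0,1]

L=[[1,0,0,0],[2,1,0,0],[-2,-5,1,0],[5,-2,-5,1]] U=[[4,-2,5,0],[0,5,-1,2],[0,0,2,-2],[0,0,0,1]]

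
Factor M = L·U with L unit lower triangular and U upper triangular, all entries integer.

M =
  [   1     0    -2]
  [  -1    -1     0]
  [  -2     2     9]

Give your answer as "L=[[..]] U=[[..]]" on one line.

L=[[1,0,0],[-1,1,0],[-2,-2,1]] U=[[1,0,-2],[0,-1,-2],[0,0,1]]

  row1 -= -1·row0 → [0,-1,-2]
  row2 -= -2·row0 → [0,2,5]
  row2 -= -2·row1 → [0,0,1]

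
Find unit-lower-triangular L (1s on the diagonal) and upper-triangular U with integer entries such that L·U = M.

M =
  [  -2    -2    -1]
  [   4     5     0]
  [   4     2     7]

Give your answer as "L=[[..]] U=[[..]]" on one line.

  row1 -= -2·row0 → [0,1,-2]
  row2 -= -2·row0 → [0,-2,5]
  row2 -= -2·row1 → [0,0,1]

L=[[1,0,0],[-2,1,0],[-2,-2,1]] U=[[-2,-2,-1],[0,1,-2],[0,0,1]]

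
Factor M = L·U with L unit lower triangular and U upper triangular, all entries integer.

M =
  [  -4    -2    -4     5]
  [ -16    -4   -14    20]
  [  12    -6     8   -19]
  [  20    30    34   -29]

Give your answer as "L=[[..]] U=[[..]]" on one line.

  row1 -= 4·row0 → [0,4,2,0]
  row2 -= -3·row0 → [0,-12,-4,-4]
  row3 -= -5·row0 → [0,20,14,-4]
  row2 -= -3·row1 → [0,0,2,-4]
  row3 -= 5·row1 → [0,0,4,-4]
  row3 -= 2·row2 → [0,0,0,4]

L=[[1,0,0,0],[4,1,0,0],[-3,-3,1,0],[-5,5,2,1]] U=[[-4,-2,-4,5],[0,4,2,0],[0,0,2,-4],[0,0,0,4]]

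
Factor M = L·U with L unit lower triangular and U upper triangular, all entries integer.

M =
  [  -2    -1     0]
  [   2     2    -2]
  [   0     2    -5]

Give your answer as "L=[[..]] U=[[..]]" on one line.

L=[[1,0,0],[-1,1,0],[0,2,1]] U=[[-2,-1,0],[0,1,-2],[0,0,-1]]

  row1 -= -1·row0 → [0,1,-2]
  row2 -= 0·row0 → [0,2,-5]
  row2 -= 2·row1 → [0,0,-1]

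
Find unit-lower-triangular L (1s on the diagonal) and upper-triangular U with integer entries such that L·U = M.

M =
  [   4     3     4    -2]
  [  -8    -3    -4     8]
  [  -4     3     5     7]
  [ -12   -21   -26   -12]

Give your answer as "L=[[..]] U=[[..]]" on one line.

L=[[1,0,0,0],[-2,1,0,0],[-1,2,1,0],[-3,-4,2,1]] U=[[4,3,4,-2],[0,3,4,4],[0,0,1,-3],[0,0,0,4]]

  r1 -= -2·r0 → [0,3,4,4]
  r2 -= -1·r0 → [0,6,9,5]
  r3 -= -3·r0 → [0,-12,-14,-18]
  r2 -= 2·r1 → [0,0,1,-3]
  r3 -= -4·r1 → [0,0,2,-2]
  r3 -= 2·r2 → [0,0,0,4]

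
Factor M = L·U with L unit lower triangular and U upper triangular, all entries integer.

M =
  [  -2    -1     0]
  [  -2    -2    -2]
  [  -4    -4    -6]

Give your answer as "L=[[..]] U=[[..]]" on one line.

L=[[1,0,0],[1,1,0],[2,2,1]] U=[[-2,-1,0],[0,-1,-2],[0,0,-2]]

  R1 -= 1·R0 → [0,-1,-2]
  R2 -= 2·R0 → [0,-2,-6]
  R2 -= 2·R1 → [0,0,-2]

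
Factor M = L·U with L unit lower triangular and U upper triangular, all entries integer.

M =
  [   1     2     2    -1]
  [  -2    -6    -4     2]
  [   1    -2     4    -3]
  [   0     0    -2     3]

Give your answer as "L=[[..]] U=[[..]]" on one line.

  r1 -= -2·r0 → [0,-2,0,0]
  r2 -= 1·r0 → [0,-4,2,-2]
  r3 -= 0·r0 → [0,0,-2,3]
  r2 -= 2·r1 → [0,0,2,-2]
  r3 -= 0·r1 → [0,0,-2,3]
  r3 -= -1·r2 → [0,0,0,1]

L=[[1,0,0,0],[-2,1,0,0],[1,2,1,0],[0,0,-1,1]] U=[[1,2,2,-1],[0,-2,0,0],[0,0,2,-2],[0,0,0,1]]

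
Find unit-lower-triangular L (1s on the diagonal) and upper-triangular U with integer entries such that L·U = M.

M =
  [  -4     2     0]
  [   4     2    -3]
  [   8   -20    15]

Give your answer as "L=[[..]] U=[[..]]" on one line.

  row1 -= -1·row0 → [0,4,-3]
  row2 -= -2·row0 → [0,-16,15]
  row2 -= -4·row1 → [0,0,3]

L=[[1,0,0],[-1,1,0],[-2,-4,1]] U=[[-4,2,0],[0,4,-3],[0,0,3]]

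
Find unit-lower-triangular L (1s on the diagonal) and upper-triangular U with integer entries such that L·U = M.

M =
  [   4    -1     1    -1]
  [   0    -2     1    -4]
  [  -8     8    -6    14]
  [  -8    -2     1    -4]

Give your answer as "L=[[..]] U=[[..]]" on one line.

  r1 -= 0·r0 → [0,-2,1,-4]
  r2 -= -2·r0 → [0,6,-4,12]
  r3 -= -2·r0 → [0,-4,3,-6]
  r2 -= -3·r1 → [0,0,-1,0]
  r3 -= 2·r1 → [0,0,1,2]
  r3 -= -1·r2 → [0,0,0,2]

L=[[1,0,0,0],[0,1,0,0],[-2,-3,1,0],[-2,2,-1,1]] U=[[4,-1,1,-1],[0,-2,1,-4],[0,0,-1,0],[0,0,0,2]]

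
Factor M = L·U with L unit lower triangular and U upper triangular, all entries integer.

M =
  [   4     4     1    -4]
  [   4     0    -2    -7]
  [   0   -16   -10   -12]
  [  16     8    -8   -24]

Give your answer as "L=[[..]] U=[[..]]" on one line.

  row1 -= 1·row0 → [0,-4,-3,-3]
  row2 -= 0·row0 → [0,-16,-10,-12]
  row3 -= 4·row0 → [0,-8,-12,-8]
  row2 -= 4·row1 → [0,0,2,0]
  row3 -= 2·row1 → [0,0,-6,-2]
  row3 -= -3·row2 → [0,0,0,-2]

L=[[1,0,0,0],[1,1,0,0],[0,4,1,0],[4,2,-3,1]] U=[[4,4,1,-4],[0,-4,-3,-3],[0,0,2,0],[0,0,0,-2]]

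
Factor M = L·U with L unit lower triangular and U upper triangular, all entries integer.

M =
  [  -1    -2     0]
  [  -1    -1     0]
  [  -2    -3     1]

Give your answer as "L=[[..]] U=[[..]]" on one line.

  r1 -= 1·r0 → [0,1,0]
  r2 -= 2·r0 → [0,1,1]
  r2 -= 1·r1 → [0,0,1]

L=[[1,0,0],[1,1,0],[2,1,1]] U=[[-1,-2,0],[0,1,0],[0,0,1]]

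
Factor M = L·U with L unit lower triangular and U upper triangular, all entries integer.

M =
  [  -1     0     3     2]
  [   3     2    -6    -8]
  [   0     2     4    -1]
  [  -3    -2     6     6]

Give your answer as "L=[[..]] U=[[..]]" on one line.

L=[[1,0,0,0],[-3,1,0,0],[0,1,1,0],[3,-1,0,1]] U=[[-1,0,3,2],[0,2,3,-2],[0,0,1,1],[0,0,0,-2]]

  r1 -= -3·r0 → [0,2,3,-2]
  r2 -= 0·r0 → [0,2,4,-1]
  r3 -= 3·r0 → [0,-2,-3,0]
  r2 -= 1·r1 → [0,0,1,1]
  r3 -= -1·r1 → [0,0,0,-2]
  r3 -= 0·r2 → [0,0,0,-2]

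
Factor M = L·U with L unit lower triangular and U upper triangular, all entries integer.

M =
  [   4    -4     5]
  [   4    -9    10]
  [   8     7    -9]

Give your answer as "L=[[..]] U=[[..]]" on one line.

  r1 -= 1·r0 → [0,-5,5]
  r2 -= 2·r0 → [0,15,-19]
  r2 -= -3·r1 → [0,0,-4]

L=[[1,0,0],[1,1,0],[2,-3,1]] U=[[4,-4,5],[0,-5,5],[0,0,-4]]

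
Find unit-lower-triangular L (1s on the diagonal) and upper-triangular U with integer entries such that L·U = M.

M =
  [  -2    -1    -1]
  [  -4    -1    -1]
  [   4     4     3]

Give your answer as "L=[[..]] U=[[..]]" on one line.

L=[[1,0,0],[2,1,0],[-2,2,1]] U=[[-2,-1,-1],[0,1,1],[0,0,-1]]

  r1 -= 2·r0 → [0,1,1]
  r2 -= -2·r0 → [0,2,1]
  r2 -= 2·r1 → [0,0,-1]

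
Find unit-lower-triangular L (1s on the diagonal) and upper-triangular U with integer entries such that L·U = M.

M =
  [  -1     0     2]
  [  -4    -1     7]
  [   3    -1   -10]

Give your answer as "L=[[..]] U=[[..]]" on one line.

  r1 -= 4·r0 → [0,-1,-1]
  r2 -= -3·r0 → [0,-1,-4]
  r2 -= 1·r1 → [0,0,-3]

L=[[1,0,0],[4,1,0],[-3,1,1]] U=[[-1,0,2],[0,-1,-1],[0,0,-3]]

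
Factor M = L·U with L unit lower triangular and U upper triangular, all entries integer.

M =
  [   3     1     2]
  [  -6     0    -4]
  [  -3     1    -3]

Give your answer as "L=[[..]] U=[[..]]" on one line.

  R1 -= -2·R0 → [0,2,0]
  R2 -= -1·R0 → [0,2,-1]
  R2 -= 1·R1 → [0,0,-1]

L=[[1,0,0],[-2,1,0],[-1,1,1]] U=[[3,1,2],[0,2,0],[0,0,-1]]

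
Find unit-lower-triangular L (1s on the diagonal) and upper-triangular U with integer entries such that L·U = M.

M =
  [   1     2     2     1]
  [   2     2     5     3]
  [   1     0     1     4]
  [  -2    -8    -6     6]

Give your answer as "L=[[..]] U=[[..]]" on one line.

L=[[1,0,0,0],[2,1,0,0],[1,1,1,0],[-2,2,2,1]] U=[[1,2,2,1],[0,-2,1,1],[0,0,-2,2],[0,0,0,2]]

  r1 -= 2·r0 → [0,-2,1,1]
  r2 -= 1·r0 → [0,-2,-1,3]
  r3 -= -2·r0 → [0,-4,-2,8]
  r2 -= 1·r1 → [0,0,-2,2]
  r3 -= 2·r1 → [0,0,-4,6]
  r3 -= 2·r2 → [0,0,0,2]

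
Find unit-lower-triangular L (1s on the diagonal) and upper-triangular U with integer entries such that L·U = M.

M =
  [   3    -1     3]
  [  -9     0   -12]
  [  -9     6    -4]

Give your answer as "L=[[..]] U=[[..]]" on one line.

  row1 -= -3·row0 → [0,-3,-3]
  row2 -= -3·row0 → [0,3,5]
  row2 -= -1·row1 → [0,0,2]

L=[[1,0,0],[-3,1,0],[-3,-1,1]] U=[[3,-1,3],[0,-3,-3],[0,0,2]]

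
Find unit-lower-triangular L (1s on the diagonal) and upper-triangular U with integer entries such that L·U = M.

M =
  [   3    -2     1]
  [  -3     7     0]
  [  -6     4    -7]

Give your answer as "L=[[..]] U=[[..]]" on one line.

L=[[1,0,0],[-1,1,0],[-2,0,1]] U=[[3,-2,1],[0,5,1],[0,0,-5]]

  R1 -= -1·R0 → [0,5,1]
  R2 -= -2·R0 → [0,0,-5]
  R2 -= 0·R1 → [0,0,-5]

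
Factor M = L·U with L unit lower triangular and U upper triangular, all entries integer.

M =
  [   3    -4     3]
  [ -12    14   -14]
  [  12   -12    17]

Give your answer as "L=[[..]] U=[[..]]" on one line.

  R1 -= -4·R0 → [0,-2,-2]
  R2 -= 4·R0 → [0,4,5]
  R2 -= -2·R1 → [0,0,1]

L=[[1,0,0],[-4,1,0],[4,-2,1]] U=[[3,-4,3],[0,-2,-2],[0,0,1]]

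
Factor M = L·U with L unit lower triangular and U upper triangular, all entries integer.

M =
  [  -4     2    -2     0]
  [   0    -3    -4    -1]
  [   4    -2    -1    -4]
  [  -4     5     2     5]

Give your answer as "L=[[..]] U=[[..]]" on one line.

L=[[1,0,0,0],[0,1,0,0],[-1,0,1,0],[1,-1,0,1]] U=[[-4,2,-2,0],[0,-3,-4,-1],[0,0,-3,-4],[0,0,0,4]]

  row1 -= 0·row0 → [0,-3,-4,-1]
  row2 -= -1·row0 → [0,0,-3,-4]
  row3 -= 1·row0 → [0,3,4,5]
  row2 -= 0·row1 → [0,0,-3,-4]
  row3 -= -1·row1 → [0,0,0,4]
  row3 -= 0·row2 → [0,0,0,4]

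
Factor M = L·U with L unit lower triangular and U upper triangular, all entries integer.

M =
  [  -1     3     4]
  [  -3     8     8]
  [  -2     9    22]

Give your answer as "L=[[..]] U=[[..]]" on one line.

  R1 -= 3·R0 → [0,-1,-4]
  R2 -= 2·R0 → [0,3,14]
  R2 -= -3·R1 → [0,0,2]

L=[[1,0,0],[3,1,0],[2,-3,1]] U=[[-1,3,4],[0,-1,-4],[0,0,2]]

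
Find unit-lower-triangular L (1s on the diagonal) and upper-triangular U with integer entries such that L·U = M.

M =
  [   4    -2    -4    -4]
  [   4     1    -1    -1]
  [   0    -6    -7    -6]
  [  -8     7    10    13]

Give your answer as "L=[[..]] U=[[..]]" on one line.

L=[[1,0,0,0],[1,1,0,0],[0,-2,1,0],[-2,1,1,1]] U=[[4,-2,-4,-4],[0,3,3,3],[0,0,-1,0],[0,0,0,2]]

  R1 -= 1·R0 → [0,3,3,3]
  R2 -= 0·R0 → [0,-6,-7,-6]
  R3 -= -2·R0 → [0,3,2,5]
  R2 -= -2·R1 → [0,0,-1,0]
  R3 -= 1·R1 → [0,0,-1,2]
  R3 -= 1·R2 → [0,0,0,2]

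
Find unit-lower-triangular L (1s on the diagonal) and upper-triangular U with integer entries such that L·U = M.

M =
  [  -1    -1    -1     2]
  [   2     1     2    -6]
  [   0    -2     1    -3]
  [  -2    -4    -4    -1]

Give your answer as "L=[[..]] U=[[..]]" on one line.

L=[[1,0,0,0],[-2,1,0,0],[0,2,1,0],[2,2,-2,1]] U=[[-1,-1,-1,2],[0,-1,0,-2],[0,0,1,1],[0,0,0,1]]

  r1 -= -2·r0 → [0,-1,0,-2]
  r2 -= 0·r0 → [0,-2,1,-3]
  r3 -= 2·r0 → [0,-2,-2,-5]
  r2 -= 2·r1 → [0,0,1,1]
  r3 -= 2·r1 → [0,0,-2,-1]
  r3 -= -2·r2 → [0,0,0,1]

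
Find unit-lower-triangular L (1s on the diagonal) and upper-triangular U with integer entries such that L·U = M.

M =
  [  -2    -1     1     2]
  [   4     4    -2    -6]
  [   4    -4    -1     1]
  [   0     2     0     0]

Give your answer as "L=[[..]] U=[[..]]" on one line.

L=[[1,0,0,0],[-2,1,0,0],[-2,-3,1,0],[0,1,0,1]] U=[[-2,-1,1,2],[0,2,0,-2],[0,0,1,-1],[0,0,0,2]]

  row1 -= -2·row0 → [0,2,0,-2]
  row2 -= -2·row0 → [0,-6,1,5]
  row3 -= 0·row0 → [0,2,0,0]
  row2 -= -3·row1 → [0,0,1,-1]
  row3 -= 1·row1 → [0,0,0,2]
  row3 -= 0·row2 → [0,0,0,2]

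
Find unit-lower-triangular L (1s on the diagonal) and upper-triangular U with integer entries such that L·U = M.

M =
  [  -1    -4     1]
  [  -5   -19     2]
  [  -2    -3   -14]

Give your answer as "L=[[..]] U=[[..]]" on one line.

  row1 -= 5·row0 → [0,1,-3]
  row2 -= 2·row0 → [0,5,-16]
  row2 -= 5·row1 → [0,0,-1]

L=[[1,0,0],[5,1,0],[2,5,1]] U=[[-1,-4,1],[0,1,-3],[0,0,-1]]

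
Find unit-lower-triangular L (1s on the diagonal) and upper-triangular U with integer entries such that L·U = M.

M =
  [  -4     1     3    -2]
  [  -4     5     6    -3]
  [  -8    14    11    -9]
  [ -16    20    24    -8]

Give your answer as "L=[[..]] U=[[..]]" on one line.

L=[[1,0,0,0],[1,1,0,0],[2,3,1,0],[4,4,0,1]] U=[[-4,1,3,-2],[0,4,3,-1],[0,0,-4,-2],[0,0,0,4]]

  row1 -= 1·row0 → [0,4,3,-1]
  row2 -= 2·row0 → [0,12,5,-5]
  row3 -= 4·row0 → [0,16,12,0]
  row2 -= 3·row1 → [0,0,-4,-2]
  row3 -= 4·row1 → [0,0,0,4]
  row3 -= 0·row2 → [0,0,0,4]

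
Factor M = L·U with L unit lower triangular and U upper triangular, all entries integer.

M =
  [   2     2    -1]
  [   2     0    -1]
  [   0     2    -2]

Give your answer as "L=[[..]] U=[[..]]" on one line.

L=[[1,0,0],[1,1,0],[0,-1,1]] U=[[2,2,-1],[0,-2,0],[0,0,-2]]

  R1 -= 1·R0 → [0,-2,0]
  R2 -= 0·R0 → [0,2,-2]
  R2 -= -1·R1 → [0,0,-2]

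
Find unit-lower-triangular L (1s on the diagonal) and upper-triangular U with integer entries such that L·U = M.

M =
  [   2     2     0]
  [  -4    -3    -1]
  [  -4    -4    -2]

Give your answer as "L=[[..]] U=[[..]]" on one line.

L=[[1,0,0],[-2,1,0],[-2,0,1]] U=[[2,2,0],[0,1,-1],[0,0,-2]]

  r1 -= -2·r0 → [0,1,-1]
  r2 -= -2·r0 → [0,0,-2]
  r2 -= 0·r1 → [0,0,-2]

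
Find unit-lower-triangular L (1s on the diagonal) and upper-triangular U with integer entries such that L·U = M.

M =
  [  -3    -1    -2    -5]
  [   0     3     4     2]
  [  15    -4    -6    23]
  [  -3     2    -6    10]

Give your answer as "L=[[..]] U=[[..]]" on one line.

  R1 -= 0·R0 → [0,3,4,2]
  R2 -= -5·R0 → [0,-9,-16,-2]
  R3 -= 1·R0 → [0,3,-4,15]
  R2 -= -3·R1 → [0,0,-4,4]
  R3 -= 1·R1 → [0,0,-8,13]
  R3 -= 2·R2 → [0,0,0,5]

L=[[1,0,0,0],[0,1,0,0],[-5,-3,1,0],[1,1,2,1]] U=[[-3,-1,-2,-5],[0,3,4,2],[0,0,-4,4],[0,0,0,5]]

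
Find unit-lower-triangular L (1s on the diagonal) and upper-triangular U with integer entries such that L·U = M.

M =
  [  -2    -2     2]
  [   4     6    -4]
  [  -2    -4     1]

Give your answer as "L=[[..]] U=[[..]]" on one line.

L=[[1,0,0],[-2,1,0],[1,-1,1]] U=[[-2,-2,2],[0,2,0],[0,0,-1]]

  R1 -= -2·R0 → [0,2,0]
  R2 -= 1·R0 → [0,-2,-1]
  R2 -= -1·R1 → [0,0,-1]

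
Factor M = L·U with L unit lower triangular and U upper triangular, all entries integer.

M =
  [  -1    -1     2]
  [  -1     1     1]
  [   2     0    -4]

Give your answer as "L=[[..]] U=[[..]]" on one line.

L=[[1,0,0],[1,1,0],[-2,-1,1]] U=[[-1,-1,2],[0,2,-1],[0,0,-1]]

  row1 -= 1·row0 → [0,2,-1]
  row2 -= -2·row0 → [0,-2,0]
  row2 -= -1·row1 → [0,0,-1]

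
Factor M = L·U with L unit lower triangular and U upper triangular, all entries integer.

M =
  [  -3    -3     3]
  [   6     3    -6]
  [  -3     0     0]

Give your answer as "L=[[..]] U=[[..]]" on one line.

L=[[1,0,0],[-2,1,0],[1,-1,1]] U=[[-3,-3,3],[0,-3,0],[0,0,-3]]

  row1 -= -2·row0 → [0,-3,0]
  row2 -= 1·row0 → [0,3,-3]
  row2 -= -1·row1 → [0,0,-3]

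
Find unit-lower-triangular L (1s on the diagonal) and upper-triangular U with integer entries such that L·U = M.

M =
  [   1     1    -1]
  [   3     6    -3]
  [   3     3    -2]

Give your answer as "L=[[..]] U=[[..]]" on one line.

L=[[1,0,0],[3,1,0],[3,0,1]] U=[[1,1,-1],[0,3,0],[0,0,1]]

  r1 -= 3·r0 → [0,3,0]
  r2 -= 3·r0 → [0,0,1]
  r2 -= 0·r1 → [0,0,1]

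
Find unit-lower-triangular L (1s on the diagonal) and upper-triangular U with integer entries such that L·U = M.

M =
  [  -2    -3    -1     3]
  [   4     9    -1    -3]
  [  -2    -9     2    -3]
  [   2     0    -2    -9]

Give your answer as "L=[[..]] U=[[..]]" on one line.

L=[[1,0,0,0],[-2,1,0,0],[1,-2,1,0],[-1,-1,2,1]] U=[[-2,-3,-1,3],[0,3,-3,3],[0,0,-3,0],[0,0,0,-3]]

  R1 -= -2·R0 → [0,3,-3,3]
  R2 -= 1·R0 → [0,-6,3,-6]
  R3 -= -1·R0 → [0,-3,-3,-6]
  R2 -= -2·R1 → [0,0,-3,0]
  R3 -= -1·R1 → [0,0,-6,-3]
  R3 -= 2·R2 → [0,0,0,-3]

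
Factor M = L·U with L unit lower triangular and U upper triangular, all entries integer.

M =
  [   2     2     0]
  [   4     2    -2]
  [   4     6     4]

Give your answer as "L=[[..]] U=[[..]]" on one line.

L=[[1,0,0],[2,1,0],[2,-1,1]] U=[[2,2,0],[0,-2,-2],[0,0,2]]

  row1 -= 2·row0 → [0,-2,-2]
  row2 -= 2·row0 → [0,2,4]
  row2 -= -1·row1 → [0,0,2]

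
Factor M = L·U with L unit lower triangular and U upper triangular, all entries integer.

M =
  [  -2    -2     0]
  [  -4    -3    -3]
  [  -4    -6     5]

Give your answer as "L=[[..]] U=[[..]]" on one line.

  r1 -= 2·r0 → [0,1,-3]
  r2 -= 2·r0 → [0,-2,5]
  r2 -= -2·r1 → [0,0,-1]

L=[[1,0,0],[2,1,0],[2,-2,1]] U=[[-2,-2,0],[0,1,-3],[0,0,-1]]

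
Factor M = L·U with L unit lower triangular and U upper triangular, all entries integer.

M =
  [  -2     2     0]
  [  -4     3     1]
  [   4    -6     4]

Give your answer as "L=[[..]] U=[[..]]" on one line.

  r1 -= 2·r0 → [0,-1,1]
  r2 -= -2·r0 → [0,-2,4]
  r2 -= 2·r1 → [0,0,2]

L=[[1,0,0],[2,1,0],[-2,2,1]] U=[[-2,2,0],[0,-1,1],[0,0,2]]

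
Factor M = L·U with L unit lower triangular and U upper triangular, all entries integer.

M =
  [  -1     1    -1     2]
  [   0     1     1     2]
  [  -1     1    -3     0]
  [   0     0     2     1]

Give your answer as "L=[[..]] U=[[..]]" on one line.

  R1 -= 0·R0 → [0,1,1,2]
  R2 -= 1·R0 → [0,0,-2,-2]
  R3 -= 0·R0 → [0,0,2,1]
  R2 -= 0·R1 → [0,0,-2,-2]
  R3 -= 0·R1 → [0,0,2,1]
  R3 -= -1·R2 → [0,0,0,-1]

L=[[1,0,0,0],[0,1,0,0],[1,0,1,0],[0,0,-1,1]] U=[[-1,1,-1,2],[0,1,1,2],[0,0,-2,-2],[0,0,0,-1]]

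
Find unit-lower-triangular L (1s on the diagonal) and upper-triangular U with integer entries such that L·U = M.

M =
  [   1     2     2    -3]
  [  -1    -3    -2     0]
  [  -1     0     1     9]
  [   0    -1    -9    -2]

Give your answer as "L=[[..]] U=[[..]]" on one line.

  r1 -= -1·r0 → [0,-1,0,-3]
  r2 -= -1·r0 → [0,2,3,6]
  r3 -= 0·r0 → [0,-1,-9,-2]
  r2 -= -2·r1 → [0,0,3,0]
  r3 -= 1·r1 → [0,0,-9,1]
  r3 -= -3·r2 → [0,0,0,1]

L=[[1,0,0,0],[-1,1,0,0],[-1,-2,1,0],[0,1,-3,1]] U=[[1,2,2,-3],[0,-1,0,-3],[0,0,3,0],[0,0,0,1]]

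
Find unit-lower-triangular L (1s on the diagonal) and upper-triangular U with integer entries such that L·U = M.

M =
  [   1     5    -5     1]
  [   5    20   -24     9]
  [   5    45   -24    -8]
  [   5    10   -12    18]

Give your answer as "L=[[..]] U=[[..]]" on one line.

L=[[1,0,0,0],[5,1,0,0],[5,-4,1,0],[5,3,2,1]] U=[[1,5,-5,1],[0,-5,1,4],[0,0,5,3],[0,0,0,-5]]

  row1 -= 5·row0 → [0,-5,1,4]
  row2 -= 5·row0 → [0,20,1,-13]
  row3 -= 5·row0 → [0,-15,13,13]
  row2 -= -4·row1 → [0,0,5,3]
  row3 -= 3·row1 → [0,0,10,1]
  row3 -= 2·row2 → [0,0,0,-5]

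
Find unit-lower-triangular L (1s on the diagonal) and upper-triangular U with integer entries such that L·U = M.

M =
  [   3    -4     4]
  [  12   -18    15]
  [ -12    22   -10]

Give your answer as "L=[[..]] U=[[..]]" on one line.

L=[[1,0,0],[4,1,0],[-4,-3,1]] U=[[3,-4,4],[0,-2,-1],[0,0,3]]

  R1 -= 4·R0 → [0,-2,-1]
  R2 -= -4·R0 → [0,6,6]
  R2 -= -3·R1 → [0,0,3]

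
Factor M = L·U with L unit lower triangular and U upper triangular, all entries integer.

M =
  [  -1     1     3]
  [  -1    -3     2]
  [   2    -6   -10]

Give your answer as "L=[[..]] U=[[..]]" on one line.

  R1 -= 1·R0 → [0,-4,-1]
  R2 -= -2·R0 → [0,-4,-4]
  R2 -= 1·R1 → [0,0,-3]

L=[[1,0,0],[1,1,0],[-2,1,1]] U=[[-1,1,3],[0,-4,-1],[0,0,-3]]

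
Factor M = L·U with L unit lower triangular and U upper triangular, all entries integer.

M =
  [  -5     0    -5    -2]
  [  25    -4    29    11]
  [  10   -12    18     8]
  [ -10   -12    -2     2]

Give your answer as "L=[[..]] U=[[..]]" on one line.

L=[[1,0,0,0],[-5,1,0,0],[-2,3,1,0],[2,3,1,1]] U=[[-5,0,-5,-2],[0,-4,4,1],[0,0,-4,1],[0,0,0,2]]

  R1 -= -5·R0 → [0,-4,4,1]
  R2 -= -2·R0 → [0,-12,8,4]
  R3 -= 2·R0 → [0,-12,8,6]
  R2 -= 3·R1 → [0,0,-4,1]
  R3 -= 3·R1 → [0,0,-4,3]
  R3 -= 1·R2 → [0,0,0,2]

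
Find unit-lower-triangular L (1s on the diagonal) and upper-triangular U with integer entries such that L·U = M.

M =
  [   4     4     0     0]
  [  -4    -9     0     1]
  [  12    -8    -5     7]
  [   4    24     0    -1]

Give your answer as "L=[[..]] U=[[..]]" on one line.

L=[[1,0,0,0],[-1,1,0,0],[3,4,1,0],[1,-4,0,1]] U=[[4,4,0,0],[0,-5,0,1],[0,0,-5,3],[0,0,0,3]]

  R1 -= -1·R0 → [0,-5,0,1]
  R2 -= 3·R0 → [0,-20,-5,7]
  R3 -= 1·R0 → [0,20,0,-1]
  R2 -= 4·R1 → [0,0,-5,3]
  R3 -= -4·R1 → [0,0,0,3]
  R3 -= 0·R2 → [0,0,0,3]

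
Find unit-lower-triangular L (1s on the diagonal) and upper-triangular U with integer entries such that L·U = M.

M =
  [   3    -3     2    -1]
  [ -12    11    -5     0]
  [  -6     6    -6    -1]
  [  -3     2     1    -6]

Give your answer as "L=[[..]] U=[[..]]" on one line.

  r1 -= -4·r0 → [0,-1,3,-4]
  r2 -= -2·r0 → [0,0,-2,-3]
  r3 -= -1·r0 → [0,-1,3,-7]
  r2 -= 0·r1 → [0,0,-2,-3]
  r3 -= 1·r1 → [0,0,0,-3]
  r3 -= 0·r2 → [0,0,0,-3]

L=[[1,0,0,0],[-4,1,0,0],[-2,0,1,0],[-1,1,0,1]] U=[[3,-3,2,-1],[0,-1,3,-4],[0,0,-2,-3],[0,0,0,-3]]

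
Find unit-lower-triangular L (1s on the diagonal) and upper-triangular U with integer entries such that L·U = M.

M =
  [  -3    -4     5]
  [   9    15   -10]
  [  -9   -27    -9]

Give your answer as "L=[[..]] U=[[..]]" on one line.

L=[[1,0,0],[-3,1,0],[3,-5,1]] U=[[-3,-4,5],[0,3,5],[0,0,1]]

  row1 -= -3·row0 → [0,3,5]
  row2 -= 3·row0 → [0,-15,-24]
  row2 -= -5·row1 → [0,0,1]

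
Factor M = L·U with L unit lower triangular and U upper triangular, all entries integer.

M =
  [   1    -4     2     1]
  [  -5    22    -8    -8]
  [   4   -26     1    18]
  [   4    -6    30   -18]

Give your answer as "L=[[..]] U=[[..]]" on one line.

  R1 -= -5·R0 → [0,2,2,-3]
  R2 -= 4·R0 → [0,-10,-7,14]
  R3 -= 4·R0 → [0,10,22,-22]
  R2 -= -5·R1 → [0,0,3,-1]
  R3 -= 5·R1 → [0,0,12,-7]
  R3 -= 4·R2 → [0,0,0,-3]

L=[[1,0,0,0],[-5,1,0,0],[4,-5,1,0],[4,5,4,1]] U=[[1,-4,2,1],[0,2,2,-3],[0,0,3,-1],[0,0,0,-3]]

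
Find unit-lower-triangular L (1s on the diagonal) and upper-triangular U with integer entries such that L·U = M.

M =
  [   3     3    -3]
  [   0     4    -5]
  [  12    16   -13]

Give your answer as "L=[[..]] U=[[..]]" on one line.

  r1 -= 0·r0 → [0,4,-5]
  r2 -= 4·r0 → [0,4,-1]
  r2 -= 1·r1 → [0,0,4]

L=[[1,0,0],[0,1,0],[4,1,1]] U=[[3,3,-3],[0,4,-5],[0,0,4]]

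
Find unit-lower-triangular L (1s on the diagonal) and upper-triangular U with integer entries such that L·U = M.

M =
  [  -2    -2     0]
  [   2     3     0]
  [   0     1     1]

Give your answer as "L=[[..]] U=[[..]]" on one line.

L=[[1,0,0],[-1,1,0],[0,1,1]] U=[[-2,-2,0],[0,1,0],[0,0,1]]

  row1 -= -1·row0 → [0,1,0]
  row2 -= 0·row0 → [0,1,1]
  row2 -= 1·row1 → [0,0,1]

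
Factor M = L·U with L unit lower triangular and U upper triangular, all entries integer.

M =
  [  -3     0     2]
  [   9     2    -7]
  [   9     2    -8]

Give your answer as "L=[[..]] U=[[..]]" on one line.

L=[[1,0,0],[-3,1,0],[-3,1,1]] U=[[-3,0,2],[0,2,-1],[0,0,-1]]

  R1 -= -3·R0 → [0,2,-1]
  R2 -= -3·R0 → [0,2,-2]
  R2 -= 1·R1 → [0,0,-1]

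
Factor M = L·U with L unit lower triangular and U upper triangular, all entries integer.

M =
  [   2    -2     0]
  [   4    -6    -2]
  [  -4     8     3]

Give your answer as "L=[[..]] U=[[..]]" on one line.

  row1 -= 2·row0 → [0,-2,-2]
  row2 -= -2·row0 → [0,4,3]
  row2 -= -2·row1 → [0,0,-1]

L=[[1,0,0],[2,1,0],[-2,-2,1]] U=[[2,-2,0],[0,-2,-2],[0,0,-1]]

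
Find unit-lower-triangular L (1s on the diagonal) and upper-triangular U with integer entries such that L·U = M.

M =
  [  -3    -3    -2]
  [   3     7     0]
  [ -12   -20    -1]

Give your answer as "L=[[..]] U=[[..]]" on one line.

L=[[1,0,0],[-1,1,0],[4,-2,1]] U=[[-3,-3,-2],[0,4,-2],[0,0,3]]

  row1 -= -1·row0 → [0,4,-2]
  row2 -= 4·row0 → [0,-8,7]
  row2 -= -2·row1 → [0,0,3]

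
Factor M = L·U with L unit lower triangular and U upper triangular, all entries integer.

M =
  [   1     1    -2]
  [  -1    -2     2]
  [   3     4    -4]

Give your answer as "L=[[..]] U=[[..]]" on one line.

L=[[1,0,0],[-1,1,0],[3,-1,1]] U=[[1,1,-2],[0,-1,0],[0,0,2]]

  R1 -= -1·R0 → [0,-1,0]
  R2 -= 3·R0 → [0,1,2]
  R2 -= -1·R1 → [0,0,2]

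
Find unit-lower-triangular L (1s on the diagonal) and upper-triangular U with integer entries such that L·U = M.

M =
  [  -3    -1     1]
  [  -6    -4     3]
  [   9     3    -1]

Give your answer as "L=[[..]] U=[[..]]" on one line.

L=[[1,0,0],[2,1,0],[-3,0,1]] U=[[-3,-1,1],[0,-2,1],[0,0,2]]

  r1 -= 2·r0 → [0,-2,1]
  r2 -= -3·r0 → [0,0,2]
  r2 -= 0·r1 → [0,0,2]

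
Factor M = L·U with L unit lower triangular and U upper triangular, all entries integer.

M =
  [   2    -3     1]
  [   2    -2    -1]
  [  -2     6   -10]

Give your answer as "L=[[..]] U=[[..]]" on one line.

  r1 -= 1·r0 → [0,1,-2]
  r2 -= -1·r0 → [0,3,-9]
  r2 -= 3·r1 → [0,0,-3]

L=[[1,0,0],[1,1,0],[-1,3,1]] U=[[2,-3,1],[0,1,-2],[0,0,-3]]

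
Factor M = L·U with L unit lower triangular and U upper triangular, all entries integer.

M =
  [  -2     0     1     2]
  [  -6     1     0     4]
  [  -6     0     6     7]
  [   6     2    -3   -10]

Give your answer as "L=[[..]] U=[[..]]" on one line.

L=[[1,0,0,0],[3,1,0,0],[3,0,1,0],[-3,2,2,1]] U=[[-2,0,1,2],[0,1,-3,-2],[0,0,3,1],[0,0,0,-2]]

  r1 -= 3·r0 → [0,1,-3,-2]
  r2 -= 3·r0 → [0,0,3,1]
  r3 -= -3·r0 → [0,2,0,-4]
  r2 -= 0·r1 → [0,0,3,1]
  r3 -= 2·r1 → [0,0,6,0]
  r3 -= 2·r2 → [0,0,0,-2]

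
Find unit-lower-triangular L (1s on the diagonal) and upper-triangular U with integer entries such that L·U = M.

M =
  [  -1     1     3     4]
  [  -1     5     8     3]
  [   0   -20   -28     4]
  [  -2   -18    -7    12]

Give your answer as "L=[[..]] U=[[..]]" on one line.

  R1 -= 1·R0 → [0,4,5,-1]
  R2 -= 0·R0 → [0,-20,-28,4]
  R3 -= 2·R0 → [0,-20,-13,4]
  R2 -= -5·R1 → [0,0,-3,-1]
  R3 -= -5·R1 → [0,0,12,-1]
  R3 -= -4·R2 → [0,0,0,-5]

L=[[1,0,0,0],[1,1,0,0],[0,-5,1,0],[2,-5,-4,1]] U=[[-1,1,3,4],[0,4,5,-1],[0,0,-3,-1],[0,0,0,-5]]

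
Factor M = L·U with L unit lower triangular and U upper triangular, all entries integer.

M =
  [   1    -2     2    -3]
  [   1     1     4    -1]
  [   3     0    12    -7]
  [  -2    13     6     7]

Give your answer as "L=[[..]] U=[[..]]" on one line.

L=[[1,0,0,0],[1,1,0,0],[3,2,1,0],[-2,3,2,1]] U=[[1,-2,2,-3],[0,3,2,2],[0,0,2,-2],[0,0,0,-1]]

  R1 -= 1·R0 → [0,3,2,2]
  R2 -= 3·R0 → [0,6,6,2]
  R3 -= -2·R0 → [0,9,10,1]
  R2 -= 2·R1 → [0,0,2,-2]
  R3 -= 3·R1 → [0,0,4,-5]
  R3 -= 2·R2 → [0,0,0,-1]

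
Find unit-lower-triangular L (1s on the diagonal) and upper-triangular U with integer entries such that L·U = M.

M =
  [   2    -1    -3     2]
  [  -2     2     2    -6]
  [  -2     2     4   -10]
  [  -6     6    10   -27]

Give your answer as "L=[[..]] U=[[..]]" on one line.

  row1 -= -1·row0 → [0,1,-1,-4]
  row2 -= -1·row0 → [0,1,1,-8]
  row3 -= -3·row0 → [0,3,1,-21]
  row2 -= 1·row1 → [0,0,2,-4]
  row3 -= 3·row1 → [0,0,4,-9]
  row3 -= 2·row2 → [0,0,0,-1]

L=[[1,0,0,0],[-1,1,0,0],[-1,1,1,0],[-3,3,2,1]] U=[[2,-1,-3,2],[0,1,-1,-4],[0,0,2,-4],[0,0,0,-1]]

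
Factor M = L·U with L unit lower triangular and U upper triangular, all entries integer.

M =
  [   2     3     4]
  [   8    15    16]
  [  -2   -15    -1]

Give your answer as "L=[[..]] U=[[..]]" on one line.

  R1 -= 4·R0 → [0,3,0]
  R2 -= -1·R0 → [0,-12,3]
  R2 -= -4·R1 → [0,0,3]

L=[[1,0,0],[4,1,0],[-1,-4,1]] U=[[2,3,4],[0,3,0],[0,0,3]]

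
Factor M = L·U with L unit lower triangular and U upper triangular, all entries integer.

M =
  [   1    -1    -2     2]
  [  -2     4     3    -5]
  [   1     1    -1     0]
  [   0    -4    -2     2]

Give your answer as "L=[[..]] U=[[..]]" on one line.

L=[[1,0,0,0],[-2,1,0,0],[1,1,1,0],[0,-2,-2,1]] U=[[1,-1,-2,2],[0,2,-1,-1],[0,0,2,-1],[0,0,0,-2]]

  row1 -= -2·row0 → [0,2,-1,-1]
  row2 -= 1·row0 → [0,2,1,-2]
  row3 -= 0·row0 → [0,-4,-2,2]
  row2 -= 1·row1 → [0,0,2,-1]
  row3 -= -2·row1 → [0,0,-4,0]
  row3 -= -2·row2 → [0,0,0,-2]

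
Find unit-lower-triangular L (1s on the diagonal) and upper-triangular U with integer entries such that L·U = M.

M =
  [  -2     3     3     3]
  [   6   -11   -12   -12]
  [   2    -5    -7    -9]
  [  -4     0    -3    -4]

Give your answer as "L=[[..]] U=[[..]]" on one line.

  R1 -= -3·R0 → [0,-2,-3,-3]
  R2 -= -1·R0 → [0,-2,-4,-6]
  R3 -= 2·R0 → [0,-6,-9,-10]
  R2 -= 1·R1 → [0,0,-1,-3]
  R3 -= 3·R1 → [0,0,0,-1]
  R3 -= 0·R2 → [0,0,0,-1]

L=[[1,0,0,0],[-3,1,0,0],[-1,1,1,0],[2,3,0,1]] U=[[-2,3,3,3],[0,-2,-3,-3],[0,0,-1,-3],[0,0,0,-1]]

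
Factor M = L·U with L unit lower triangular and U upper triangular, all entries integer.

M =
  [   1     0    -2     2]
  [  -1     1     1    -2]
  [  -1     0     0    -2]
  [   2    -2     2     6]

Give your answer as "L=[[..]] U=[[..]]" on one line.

  row1 -= -1·row0 → [0,1,-1,0]
  row2 -= -1·row0 → [0,0,-2,0]
  row3 -= 2·row0 → [0,-2,6,2]
  row2 -= 0·row1 → [0,0,-2,0]
  row3 -= -2·row1 → [0,0,4,2]
  row3 -= -2·row2 → [0,0,0,2]

L=[[1,0,0,0],[-1,1,0,0],[-1,0,1,0],[2,-2,-2,1]] U=[[1,0,-2,2],[0,1,-1,0],[0,0,-2,0],[0,0,0,2]]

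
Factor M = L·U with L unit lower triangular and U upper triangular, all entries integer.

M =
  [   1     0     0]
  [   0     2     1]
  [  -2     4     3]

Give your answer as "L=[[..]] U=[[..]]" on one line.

L=[[1,0,0],[0,1,0],[-2,2,1]] U=[[1,0,0],[0,2,1],[0,0,1]]

  r1 -= 0·r0 → [0,2,1]
  r2 -= -2·r0 → [0,4,3]
  r2 -= 2·r1 → [0,0,1]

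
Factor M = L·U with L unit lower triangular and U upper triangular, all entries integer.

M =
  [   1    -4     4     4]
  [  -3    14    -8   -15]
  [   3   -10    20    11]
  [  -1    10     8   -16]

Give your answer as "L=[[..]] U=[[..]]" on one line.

  R1 -= -3·R0 → [0,2,4,-3]
  R2 -= 3·R0 → [0,2,8,-1]
  R3 -= -1·R0 → [0,6,12,-12]
  R2 -= 1·R1 → [0,0,4,2]
  R3 -= 3·R1 → [0,0,0,-3]
  R3 -= 0·R2 → [0,0,0,-3]

L=[[1,0,0,0],[-3,1,0,0],[3,1,1,0],[-1,3,0,1]] U=[[1,-4,4,4],[0,2,4,-3],[0,0,4,2],[0,0,0,-3]]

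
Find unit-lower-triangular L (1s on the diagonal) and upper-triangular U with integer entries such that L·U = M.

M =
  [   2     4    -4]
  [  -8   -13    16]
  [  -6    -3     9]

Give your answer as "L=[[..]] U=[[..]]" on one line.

L=[[1,0,0],[-4,1,0],[-3,3,1]] U=[[2,4,-4],[0,3,0],[0,0,-3]]

  R1 -= -4·R0 → [0,3,0]
  R2 -= -3·R0 → [0,9,-3]
  R2 -= 3·R1 → [0,0,-3]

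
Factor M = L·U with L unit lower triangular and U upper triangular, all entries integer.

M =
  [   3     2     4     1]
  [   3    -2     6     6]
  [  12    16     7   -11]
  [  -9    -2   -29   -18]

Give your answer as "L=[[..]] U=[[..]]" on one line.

  r1 -= 1·r0 → [0,-4,2,5]
  r2 -= 4·r0 → [0,8,-9,-15]
  r3 -= -3·r0 → [0,4,-17,-15]
  r2 -= -2·r1 → [0,0,-5,-5]
  r3 -= -1·r1 → [0,0,-15,-10]
  r3 -= 3·r2 → [0,0,0,5]

L=[[1,0,0,0],[1,1,0,0],[4,-2,1,0],[-3,-1,3,1]] U=[[3,2,4,1],[0,-4,2,5],[0,0,-5,-5],[0,0,0,5]]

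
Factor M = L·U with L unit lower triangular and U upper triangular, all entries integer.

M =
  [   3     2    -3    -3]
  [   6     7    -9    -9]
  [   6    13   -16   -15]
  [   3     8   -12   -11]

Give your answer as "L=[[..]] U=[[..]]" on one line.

L=[[1,0,0,0],[2,1,0,0],[2,3,1,0],[1,2,3,1]] U=[[3,2,-3,-3],[0,3,-3,-3],[0,0,-1,0],[0,0,0,-2]]

  r1 -= 2·r0 → [0,3,-3,-3]
  r2 -= 2·r0 → [0,9,-10,-9]
  r3 -= 1·r0 → [0,6,-9,-8]
  r2 -= 3·r1 → [0,0,-1,0]
  r3 -= 2·r1 → [0,0,-3,-2]
  r3 -= 3·r2 → [0,0,0,-2]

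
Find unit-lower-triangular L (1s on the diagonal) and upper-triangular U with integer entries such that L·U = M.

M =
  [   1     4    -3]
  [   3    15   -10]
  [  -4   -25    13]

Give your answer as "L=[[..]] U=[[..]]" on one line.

L=[[1,0,0],[3,1,0],[-4,-3,1]] U=[[1,4,-3],[0,3,-1],[0,0,-2]]

  row1 -= 3·row0 → [0,3,-1]
  row2 -= -4·row0 → [0,-9,1]
  row2 -= -3·row1 → [0,0,-2]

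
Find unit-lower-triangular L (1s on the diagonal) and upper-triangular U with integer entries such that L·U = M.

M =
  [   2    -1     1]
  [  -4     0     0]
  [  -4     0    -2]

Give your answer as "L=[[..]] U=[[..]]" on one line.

  R1 -= -2·R0 → [0,-2,2]
  R2 -= -2·R0 → [0,-2,0]
  R2 -= 1·R1 → [0,0,-2]

L=[[1,0,0],[-2,1,0],[-2,1,1]] U=[[2,-1,1],[0,-2,2],[0,0,-2]]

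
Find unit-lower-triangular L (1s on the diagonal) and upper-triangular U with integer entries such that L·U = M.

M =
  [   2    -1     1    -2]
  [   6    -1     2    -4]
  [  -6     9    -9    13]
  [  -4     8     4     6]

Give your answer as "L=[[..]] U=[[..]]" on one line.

L=[[1,0,0,0],[3,1,0,0],[-3,3,1,0],[-2,3,-3,1]] U=[[2,-1,1,-2],[0,2,-1,2],[0,0,-3,1],[0,0,0,-1]]

  row1 -= 3·row0 → [0,2,-1,2]
  row2 -= -3·row0 → [0,6,-6,7]
  row3 -= -2·row0 → [0,6,6,2]
  row2 -= 3·row1 → [0,0,-3,1]
  row3 -= 3·row1 → [0,0,9,-4]
  row3 -= -3·row2 → [0,0,0,-1]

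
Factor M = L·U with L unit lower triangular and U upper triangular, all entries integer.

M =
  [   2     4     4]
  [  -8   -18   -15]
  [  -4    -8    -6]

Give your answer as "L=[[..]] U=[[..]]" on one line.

  R1 -= -4·R0 → [0,-2,1]
  R2 -= -2·R0 → [0,0,2]
  R2 -= 0·R1 → [0,0,2]

L=[[1,0,0],[-4,1,0],[-2,0,1]] U=[[2,4,4],[0,-2,1],[0,0,2]]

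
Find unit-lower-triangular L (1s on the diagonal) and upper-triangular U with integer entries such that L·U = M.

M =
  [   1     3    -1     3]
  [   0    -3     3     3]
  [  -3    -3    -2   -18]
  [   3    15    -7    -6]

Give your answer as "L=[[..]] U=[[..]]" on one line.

L=[[1,0,0,0],[0,1,0,0],[-3,-2,1,0],[3,-2,2,1]] U=[[1,3,-1,3],[0,-3,3,3],[0,0,1,-3],[0,0,0,-3]]

  r1 -= 0·r0 → [0,-3,3,3]
  r2 -= -3·r0 → [0,6,-5,-9]
  r3 -= 3·r0 → [0,6,-4,-15]
  r2 -= -2·r1 → [0,0,1,-3]
  r3 -= -2·r1 → [0,0,2,-9]
  r3 -= 2·r2 → [0,0,0,-3]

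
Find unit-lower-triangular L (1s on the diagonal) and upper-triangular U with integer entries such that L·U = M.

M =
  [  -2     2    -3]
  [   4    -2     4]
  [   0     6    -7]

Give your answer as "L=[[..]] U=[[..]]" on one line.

L=[[1,0,0],[-2,1,0],[0,3,1]] U=[[-2,2,-3],[0,2,-2],[0,0,-1]]

  row1 -= -2·row0 → [0,2,-2]
  row2 -= 0·row0 → [0,6,-7]
  row2 -= 3·row1 → [0,0,-1]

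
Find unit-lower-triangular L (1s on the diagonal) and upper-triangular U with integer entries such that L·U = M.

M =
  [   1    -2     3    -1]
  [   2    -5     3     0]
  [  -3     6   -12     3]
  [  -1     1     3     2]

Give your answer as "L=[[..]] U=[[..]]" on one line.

  row1 -= 2·row0 → [0,-1,-3,2]
  row2 -= -3·row0 → [0,0,-3,0]
  row3 -= -1·row0 → [0,-1,6,1]
  row2 -= 0·row1 → [0,0,-3,0]
  row3 -= 1·row1 → [0,0,9,-1]
  row3 -= -3·row2 → [0,0,0,-1]

L=[[1,0,0,0],[2,1,0,0],[-3,0,1,0],[-1,1,-3,1]] U=[[1,-2,3,-1],[0,-1,-3,2],[0,0,-3,0],[0,0,0,-1]]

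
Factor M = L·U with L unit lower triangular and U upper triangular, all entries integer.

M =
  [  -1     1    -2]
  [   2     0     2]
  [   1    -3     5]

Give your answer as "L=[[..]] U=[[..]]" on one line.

  row1 -= -2·row0 → [0,2,-2]
  row2 -= -1·row0 → [0,-2,3]
  row2 -= -1·row1 → [0,0,1]

L=[[1,0,0],[-2,1,0],[-1,-1,1]] U=[[-1,1,-2],[0,2,-2],[0,0,1]]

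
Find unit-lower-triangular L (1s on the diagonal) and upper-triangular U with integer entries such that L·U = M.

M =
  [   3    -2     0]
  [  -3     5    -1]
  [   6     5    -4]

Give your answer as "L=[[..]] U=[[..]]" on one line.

L=[[1,0,0],[-1,1,0],[2,3,1]] U=[[3,-2,0],[0,3,-1],[0,0,-1]]

  row1 -= -1·row0 → [0,3,-1]
  row2 -= 2·row0 → [0,9,-4]
  row2 -= 3·row1 → [0,0,-1]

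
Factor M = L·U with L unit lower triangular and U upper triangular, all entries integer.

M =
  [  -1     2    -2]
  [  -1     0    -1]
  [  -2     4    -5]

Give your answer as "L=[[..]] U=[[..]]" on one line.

L=[[1,0,0],[1,1,0],[2,0,1]] U=[[-1,2,-2],[0,-2,1],[0,0,-1]]

  r1 -= 1·r0 → [0,-2,1]
  r2 -= 2·r0 → [0,0,-1]
  r2 -= 0·r1 → [0,0,-1]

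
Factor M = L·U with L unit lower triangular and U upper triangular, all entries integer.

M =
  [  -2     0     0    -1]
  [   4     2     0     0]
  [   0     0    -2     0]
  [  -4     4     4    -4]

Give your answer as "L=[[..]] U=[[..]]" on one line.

L=[[1,0,0,0],[-2,1,0,0],[0,0,1,0],[2,2,-2,1]] U=[[-2,0,0,-1],[0,2,0,-2],[0,0,-2,0],[0,0,0,2]]

  R1 -= -2·R0 → [0,2,0,-2]
  R2 -= 0·R0 → [0,0,-2,0]
  R3 -= 2·R0 → [0,4,4,-2]
  R2 -= 0·R1 → [0,0,-2,0]
  R3 -= 2·R1 → [0,0,4,2]
  R3 -= -2·R2 → [0,0,0,2]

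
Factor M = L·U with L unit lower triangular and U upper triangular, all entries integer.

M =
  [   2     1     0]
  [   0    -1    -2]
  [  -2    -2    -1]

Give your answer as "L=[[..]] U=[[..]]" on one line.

  row1 -= 0·row0 → [0,-1,-2]
  row2 -= -1·row0 → [0,-1,-1]
  row2 -= 1·row1 → [0,0,1]

L=[[1,0,0],[0,1,0],[-1,1,1]] U=[[2,1,0],[0,-1,-2],[0,0,1]]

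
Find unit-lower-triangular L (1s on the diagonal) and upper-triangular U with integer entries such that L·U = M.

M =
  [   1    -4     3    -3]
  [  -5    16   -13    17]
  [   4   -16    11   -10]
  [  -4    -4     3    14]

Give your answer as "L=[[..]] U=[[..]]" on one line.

L=[[1,0,0,0],[-5,1,0,0],[4,0,1,0],[-4,5,-5,1]] U=[[1,-4,3,-3],[0,-4,2,2],[0,0,-1,2],[0,0,0,2]]

  r1 -= -5·r0 → [0,-4,2,2]
  r2 -= 4·r0 → [0,0,-1,2]
  r3 -= -4·r0 → [0,-20,15,2]
  r2 -= 0·r1 → [0,0,-1,2]
  r3 -= 5·r1 → [0,0,5,-8]
  r3 -= -5·r2 → [0,0,0,2]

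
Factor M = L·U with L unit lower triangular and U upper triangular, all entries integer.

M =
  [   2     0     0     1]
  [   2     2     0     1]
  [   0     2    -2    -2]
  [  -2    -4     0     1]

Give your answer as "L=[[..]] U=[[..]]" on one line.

  r1 -= 1·r0 → [0,2,0,0]
  r2 -= 0·r0 → [0,2,-2,-2]
  r3 -= -1·r0 → [0,-4,0,2]
  r2 -= 1·r1 → [0,0,-2,-2]
  r3 -= -2·r1 → [0,0,0,2]
  r3 -= 0·r2 → [0,0,0,2]

L=[[1,0,0,0],[1,1,0,0],[0,1,1,0],[-1,-2,0,1]] U=[[2,0,0,1],[0,2,0,0],[0,0,-2,-2],[0,0,0,2]]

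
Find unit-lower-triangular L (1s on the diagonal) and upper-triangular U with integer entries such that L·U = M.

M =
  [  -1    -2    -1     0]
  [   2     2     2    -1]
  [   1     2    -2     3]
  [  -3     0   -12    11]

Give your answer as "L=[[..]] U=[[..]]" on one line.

  r1 -= -2·r0 → [0,-2,0,-1]
  r2 -= -1·r0 → [0,0,-3,3]
  r3 -= 3·r0 → [0,6,-9,11]
  r2 -= 0·r1 → [0,0,-3,3]
  r3 -= -3·r1 → [0,0,-9,8]
  r3 -= 3·r2 → [0,0,0,-1]

L=[[1,0,0,0],[-2,1,0,0],[-1,0,1,0],[3,-3,3,1]] U=[[-1,-2,-1,0],[0,-2,0,-1],[0,0,-3,3],[0,0,0,-1]]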